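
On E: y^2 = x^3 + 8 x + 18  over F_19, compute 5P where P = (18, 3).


k = 5 = 101_2 (binary, LSB first: 101)
Double-and-add from P = (18, 3):
  bit 0 = 1: acc = O + (18, 3) = (18, 3)
  bit 1 = 0: acc unchanged = (18, 3)
  bit 2 = 1: acc = (18, 3) + (8, 10) = (18, 16)

5P = (18, 16)


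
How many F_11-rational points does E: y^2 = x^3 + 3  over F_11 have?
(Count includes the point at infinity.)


For each x in F_11, count y with y^2 = x^3 + 0 x + 3 mod 11:
  x = 0: RHS = 3, y in [5, 6]  -> 2 point(s)
  x = 1: RHS = 4, y in [2, 9]  -> 2 point(s)
  x = 2: RHS = 0, y in [0]  -> 1 point(s)
  x = 4: RHS = 1, y in [1, 10]  -> 2 point(s)
  x = 7: RHS = 5, y in [4, 7]  -> 2 point(s)
  x = 8: RHS = 9, y in [3, 8]  -> 2 point(s)
Affine points: 11. Add the point at infinity: total = 12.

#E(F_11) = 12


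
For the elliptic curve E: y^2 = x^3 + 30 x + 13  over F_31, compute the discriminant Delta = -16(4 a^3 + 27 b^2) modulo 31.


4 a^3 + 27 b^2 = 4*30^3 + 27*13^2 = 108000 + 4563 = 112563
Delta = -16 * (112563) = -1801008
Delta mod 31 = 30

Delta = 30 (mod 31)


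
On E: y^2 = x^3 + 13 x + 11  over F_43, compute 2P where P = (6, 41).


Doubling: s = (3 x1^2 + a) / (2 y1)
s = (3*6^2 + 13) / (2*41) mod 43 = 2
x3 = s^2 - 2 x1 mod 43 = 2^2 - 2*6 = 35
y3 = s (x1 - x3) - y1 mod 43 = 2 * (6 - 35) - 41 = 30

2P = (35, 30)


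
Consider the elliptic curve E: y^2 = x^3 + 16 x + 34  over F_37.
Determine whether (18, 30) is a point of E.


Check whether y^2 = x^3 + 16 x + 34 (mod 37) for (x, y) = (18, 30).
LHS: y^2 = 30^2 mod 37 = 12
RHS: x^3 + 16 x + 34 = 18^3 + 16*18 + 34 mod 37 = 12
LHS = RHS

Yes, on the curve


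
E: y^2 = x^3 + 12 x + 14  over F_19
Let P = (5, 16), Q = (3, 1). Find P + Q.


P != Q, so use the chord formula.
s = (y2 - y1) / (x2 - x1) = (4) / (17) mod 19 = 17
x3 = s^2 - x1 - x2 mod 19 = 17^2 - 5 - 3 = 15
y3 = s (x1 - x3) - y1 mod 19 = 17 * (5 - 15) - 16 = 4

P + Q = (15, 4)


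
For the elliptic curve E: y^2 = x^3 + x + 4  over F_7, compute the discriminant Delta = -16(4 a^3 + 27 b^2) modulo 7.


4 a^3 + 27 b^2 = 4*1^3 + 27*4^2 = 4 + 432 = 436
Delta = -16 * (436) = -6976
Delta mod 7 = 3

Delta = 3 (mod 7)


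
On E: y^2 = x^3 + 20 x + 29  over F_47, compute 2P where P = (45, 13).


Doubling: s = (3 x1^2 + a) / (2 y1)
s = (3*45^2 + 20) / (2*13) mod 47 = 41
x3 = s^2 - 2 x1 mod 47 = 41^2 - 2*45 = 40
y3 = s (x1 - x3) - y1 mod 47 = 41 * (45 - 40) - 13 = 4

2P = (40, 4)


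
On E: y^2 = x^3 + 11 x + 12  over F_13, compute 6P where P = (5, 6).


k = 6 = 110_2 (binary, LSB first: 011)
Double-and-add from P = (5, 6):
  bit 0 = 0: acc unchanged = O
  bit 1 = 1: acc = O + (2, 9) = (2, 9)
  bit 2 = 1: acc = (2, 9) + (0, 8) = (8, 1)

6P = (8, 1)


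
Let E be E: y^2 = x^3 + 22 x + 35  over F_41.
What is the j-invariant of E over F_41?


Delta = -16(4 a^3 + 27 b^2) mod 41 = 17
-1728 * (4 a)^3 = -1728 * (4*22)^3 mod 41 = 16
j = 16 * 17^(-1) mod 41 = 13

j = 13 (mod 41)


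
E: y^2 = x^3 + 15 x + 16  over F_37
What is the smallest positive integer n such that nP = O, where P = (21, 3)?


Compute successive multiples of P until we hit O:
  1P = (21, 3)
  2P = (33, 22)
  3P = (13, 22)
  4P = (15, 29)
  5P = (28, 15)
  6P = (0, 33)
  7P = (12, 0)
  8P = (0, 4)
  ... (continuing to 14P)
  14P = O

ord(P) = 14


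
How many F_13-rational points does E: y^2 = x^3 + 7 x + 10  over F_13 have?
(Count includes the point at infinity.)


For each x in F_13, count y with y^2 = x^3 + 7 x + 10 mod 13:
  x = 0: RHS = 10, y in [6, 7]  -> 2 point(s)
  x = 5: RHS = 1, y in [1, 12]  -> 2 point(s)
  x = 7: RHS = 12, y in [5, 8]  -> 2 point(s)
  x = 9: RHS = 9, y in [3, 10]  -> 2 point(s)
  x = 10: RHS = 1, y in [1, 12]  -> 2 point(s)
  x = 11: RHS = 1, y in [1, 12]  -> 2 point(s)
Affine points: 12. Add the point at infinity: total = 13.

#E(F_13) = 13


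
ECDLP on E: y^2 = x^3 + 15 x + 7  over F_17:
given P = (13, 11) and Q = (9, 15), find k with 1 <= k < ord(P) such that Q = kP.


Enumerate multiples of P until we hit Q = (9, 15):
  1P = (13, 11)
  2P = (9, 2)
  3P = (16, 12)
  4P = (7, 8)
  5P = (10, 16)
  6P = (10, 1)
  7P = (7, 9)
  8P = (16, 5)
  9P = (9, 15)
Match found at i = 9.

k = 9


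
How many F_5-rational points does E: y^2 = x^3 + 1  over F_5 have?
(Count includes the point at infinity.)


For each x in F_5, count y with y^2 = x^3 + 0 x + 1 mod 5:
  x = 0: RHS = 1, y in [1, 4]  -> 2 point(s)
  x = 2: RHS = 4, y in [2, 3]  -> 2 point(s)
  x = 4: RHS = 0, y in [0]  -> 1 point(s)
Affine points: 5. Add the point at infinity: total = 6.

#E(F_5) = 6


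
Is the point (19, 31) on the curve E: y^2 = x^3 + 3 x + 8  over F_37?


Check whether y^2 = x^3 + 3 x + 8 (mod 37) for (x, y) = (19, 31).
LHS: y^2 = 31^2 mod 37 = 36
RHS: x^3 + 3 x + 8 = 19^3 + 3*19 + 8 mod 37 = 5
LHS != RHS

No, not on the curve


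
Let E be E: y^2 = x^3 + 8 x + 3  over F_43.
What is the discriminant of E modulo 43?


4 a^3 + 27 b^2 = 4*8^3 + 27*3^2 = 2048 + 243 = 2291
Delta = -16 * (2291) = -36656
Delta mod 43 = 23

Delta = 23 (mod 43)


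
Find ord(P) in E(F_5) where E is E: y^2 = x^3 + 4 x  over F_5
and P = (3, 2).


Compute successive multiples of P until we hit O:
  1P = (3, 2)
  2P = (0, 0)
  3P = (3, 3)
  4P = O

ord(P) = 4


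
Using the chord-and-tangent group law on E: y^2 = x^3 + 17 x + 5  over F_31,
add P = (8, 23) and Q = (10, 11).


P != Q, so use the chord formula.
s = (y2 - y1) / (x2 - x1) = (19) / (2) mod 31 = 25
x3 = s^2 - x1 - x2 mod 31 = 25^2 - 8 - 10 = 18
y3 = s (x1 - x3) - y1 mod 31 = 25 * (8 - 18) - 23 = 6

P + Q = (18, 6)


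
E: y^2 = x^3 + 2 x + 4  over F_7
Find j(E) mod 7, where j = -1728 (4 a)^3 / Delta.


Delta = -16(4 a^3 + 27 b^2) mod 7 = 3
-1728 * (4 a)^3 = -1728 * (4*2)^3 mod 7 = 1
j = 1 * 3^(-1) mod 7 = 5

j = 5 (mod 7)


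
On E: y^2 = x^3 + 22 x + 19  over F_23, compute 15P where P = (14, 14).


k = 15 = 1111_2 (binary, LSB first: 1111)
Double-and-add from P = (14, 14):
  bit 0 = 1: acc = O + (14, 14) = (14, 14)
  bit 1 = 1: acc = (14, 14) + (21, 6) = (17, 19)
  bit 2 = 1: acc = (17, 19) + (5, 1) = (9, 16)
  bit 3 = 1: acc = (9, 16) + (2, 18) = (21, 17)

15P = (21, 17)


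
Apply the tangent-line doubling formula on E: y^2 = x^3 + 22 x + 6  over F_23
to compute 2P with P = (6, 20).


Doubling: s = (3 x1^2 + a) / (2 y1)
s = (3*6^2 + 22) / (2*20) mod 23 = 9
x3 = s^2 - 2 x1 mod 23 = 9^2 - 2*6 = 0
y3 = s (x1 - x3) - y1 mod 23 = 9 * (6 - 0) - 20 = 11

2P = (0, 11)


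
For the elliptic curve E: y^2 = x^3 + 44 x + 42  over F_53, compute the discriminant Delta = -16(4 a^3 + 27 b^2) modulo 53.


4 a^3 + 27 b^2 = 4*44^3 + 27*42^2 = 340736 + 47628 = 388364
Delta = -16 * (388364) = -6213824
Delta mod 53 = 2

Delta = 2 (mod 53)


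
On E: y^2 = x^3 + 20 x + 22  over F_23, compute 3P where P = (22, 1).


k = 3 = 11_2 (binary, LSB first: 11)
Double-and-add from P = (22, 1):
  bit 0 = 1: acc = O + (22, 1) = (22, 1)
  bit 1 = 1: acc = (22, 1) + (2, 22) = (2, 1)

3P = (2, 1)


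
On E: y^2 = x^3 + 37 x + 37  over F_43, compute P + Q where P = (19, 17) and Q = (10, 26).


P != Q, so use the chord formula.
s = (y2 - y1) / (x2 - x1) = (9) / (34) mod 43 = 42
x3 = s^2 - x1 - x2 mod 43 = 42^2 - 19 - 10 = 15
y3 = s (x1 - x3) - y1 mod 43 = 42 * (19 - 15) - 17 = 22

P + Q = (15, 22)


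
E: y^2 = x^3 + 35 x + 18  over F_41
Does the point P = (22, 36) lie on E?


Check whether y^2 = x^3 + 35 x + 18 (mod 41) for (x, y) = (22, 36).
LHS: y^2 = 36^2 mod 41 = 25
RHS: x^3 + 35 x + 18 = 22^3 + 35*22 + 18 mod 41 = 38
LHS != RHS

No, not on the curve


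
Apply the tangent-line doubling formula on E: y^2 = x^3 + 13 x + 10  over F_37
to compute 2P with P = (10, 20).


Doubling: s = (3 x1^2 + a) / (2 y1)
s = (3*10^2 + 13) / (2*20) mod 37 = 18
x3 = s^2 - 2 x1 mod 37 = 18^2 - 2*10 = 8
y3 = s (x1 - x3) - y1 mod 37 = 18 * (10 - 8) - 20 = 16

2P = (8, 16)


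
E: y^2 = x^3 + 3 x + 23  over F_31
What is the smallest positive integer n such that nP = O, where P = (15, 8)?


Compute successive multiples of P until we hit O:
  1P = (15, 8)
  2P = (3, 20)
  3P = (14, 22)
  4P = (12, 12)
  5P = (23, 13)
  6P = (21, 27)
  7P = (30, 22)
  8P = (26, 21)
  ... (continuing to 34P)
  34P = O

ord(P) = 34


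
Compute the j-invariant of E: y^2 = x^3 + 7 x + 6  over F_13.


Delta = -16(4 a^3 + 27 b^2) mod 13 = 1
-1728 * (4 a)^3 = -1728 * (4*7)^3 mod 13 = 8
j = 8 * 1^(-1) mod 13 = 8

j = 8 (mod 13)


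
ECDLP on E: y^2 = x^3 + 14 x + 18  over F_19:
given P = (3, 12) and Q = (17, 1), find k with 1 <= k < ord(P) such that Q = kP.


Enumerate multiples of P until we hit Q = (17, 1):
  1P = (3, 12)
  2P = (5, 2)
  3P = (17, 1)
Match found at i = 3.

k = 3


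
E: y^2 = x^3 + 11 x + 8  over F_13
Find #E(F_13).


For each x in F_13, count y with y^2 = x^3 + 11 x + 8 mod 13:
  x = 2: RHS = 12, y in [5, 8]  -> 2 point(s)
  x = 3: RHS = 3, y in [4, 9]  -> 2 point(s)
  x = 4: RHS = 12, y in [5, 8]  -> 2 point(s)
  x = 6: RHS = 4, y in [2, 11]  -> 2 point(s)
  x = 7: RHS = 12, y in [5, 8]  -> 2 point(s)
  x = 8: RHS = 10, y in [6, 7]  -> 2 point(s)
  x = 9: RHS = 4, y in [2, 11]  -> 2 point(s)
  x = 10: RHS = 0, y in [0]  -> 1 point(s)
  x = 11: RHS = 4, y in [2, 11]  -> 2 point(s)
  x = 12: RHS = 9, y in [3, 10]  -> 2 point(s)
Affine points: 19. Add the point at infinity: total = 20.

#E(F_13) = 20


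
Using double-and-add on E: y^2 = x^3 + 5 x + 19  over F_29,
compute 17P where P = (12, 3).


k = 17 = 10001_2 (binary, LSB first: 10001)
Double-and-add from P = (12, 3):
  bit 0 = 1: acc = O + (12, 3) = (12, 3)
  bit 1 = 0: acc unchanged = (12, 3)
  bit 2 = 0: acc unchanged = (12, 3)
  bit 3 = 0: acc unchanged = (12, 3)
  bit 4 = 1: acc = (12, 3) + (4, 4) = (18, 5)

17P = (18, 5)


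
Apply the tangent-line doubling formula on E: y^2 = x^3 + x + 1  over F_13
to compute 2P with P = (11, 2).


Doubling: s = (3 x1^2 + a) / (2 y1)
s = (3*11^2 + 1) / (2*2) mod 13 = 0
x3 = s^2 - 2 x1 mod 13 = 0^2 - 2*11 = 4
y3 = s (x1 - x3) - y1 mod 13 = 0 * (11 - 4) - 2 = 11

2P = (4, 11)


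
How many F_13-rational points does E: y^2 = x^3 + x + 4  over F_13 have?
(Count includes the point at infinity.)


For each x in F_13, count y with y^2 = x^3 + 1 x + 4 mod 13:
  x = 0: RHS = 4, y in [2, 11]  -> 2 point(s)
  x = 2: RHS = 1, y in [1, 12]  -> 2 point(s)
  x = 5: RHS = 4, y in [2, 11]  -> 2 point(s)
  x = 7: RHS = 3, y in [4, 9]  -> 2 point(s)
  x = 8: RHS = 4, y in [2, 11]  -> 2 point(s)
  x = 9: RHS = 1, y in [1, 12]  -> 2 point(s)
  x = 10: RHS = 0, y in [0]  -> 1 point(s)
Affine points: 13. Add the point at infinity: total = 14.

#E(F_13) = 14


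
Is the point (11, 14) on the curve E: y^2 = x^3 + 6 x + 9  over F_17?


Check whether y^2 = x^3 + 6 x + 9 (mod 17) for (x, y) = (11, 14).
LHS: y^2 = 14^2 mod 17 = 9
RHS: x^3 + 6 x + 9 = 11^3 + 6*11 + 9 mod 17 = 12
LHS != RHS

No, not on the curve


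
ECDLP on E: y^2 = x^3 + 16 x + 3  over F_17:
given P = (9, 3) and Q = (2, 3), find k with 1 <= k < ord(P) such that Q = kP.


Enumerate multiples of P until we hit Q = (2, 3):
  1P = (9, 3)
  2P = (7, 4)
  3P = (14, 8)
  4P = (12, 11)
  5P = (5, 2)
  6P = (2, 3)
Match found at i = 6.

k = 6


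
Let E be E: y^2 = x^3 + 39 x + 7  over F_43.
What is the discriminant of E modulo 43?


4 a^3 + 27 b^2 = 4*39^3 + 27*7^2 = 237276 + 1323 = 238599
Delta = -16 * (238599) = -3817584
Delta mod 43 = 42

Delta = 42 (mod 43)


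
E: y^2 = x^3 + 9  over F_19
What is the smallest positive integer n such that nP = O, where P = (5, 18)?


Compute successive multiples of P until we hit O:
  1P = (5, 18)
  2P = (14, 6)
  3P = (6, 15)
  4P = (17, 18)
  5P = (16, 1)
  6P = (4, 15)
  7P = (0, 16)
  8P = (2, 6)
  ... (continuing to 21P)
  21P = O

ord(P) = 21


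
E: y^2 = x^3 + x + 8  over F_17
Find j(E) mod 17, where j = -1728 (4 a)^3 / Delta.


Delta = -16(4 a^3 + 27 b^2) mod 17 = 15
-1728 * (4 a)^3 = -1728 * (4*1)^3 mod 17 = 10
j = 10 * 15^(-1) mod 17 = 12

j = 12 (mod 17)


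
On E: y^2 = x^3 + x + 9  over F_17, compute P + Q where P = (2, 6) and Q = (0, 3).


P != Q, so use the chord formula.
s = (y2 - y1) / (x2 - x1) = (14) / (15) mod 17 = 10
x3 = s^2 - x1 - x2 mod 17 = 10^2 - 2 - 0 = 13
y3 = s (x1 - x3) - y1 mod 17 = 10 * (2 - 13) - 6 = 3

P + Q = (13, 3)


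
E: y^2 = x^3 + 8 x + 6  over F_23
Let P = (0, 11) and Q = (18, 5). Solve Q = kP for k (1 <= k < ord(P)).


Enumerate multiples of P until we hit Q = (18, 5):
  1P = (0, 11)
  2P = (18, 18)
  3P = (18, 5)
Match found at i = 3.

k = 3


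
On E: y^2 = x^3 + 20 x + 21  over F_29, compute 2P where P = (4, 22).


Doubling: s = (3 x1^2 + a) / (2 y1)
s = (3*4^2 + 20) / (2*22) mod 29 = 20
x3 = s^2 - 2 x1 mod 29 = 20^2 - 2*4 = 15
y3 = s (x1 - x3) - y1 mod 29 = 20 * (4 - 15) - 22 = 19

2P = (15, 19)


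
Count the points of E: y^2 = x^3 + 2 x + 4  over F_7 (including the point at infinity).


For each x in F_7, count y with y^2 = x^3 + 2 x + 4 mod 7:
  x = 0: RHS = 4, y in [2, 5]  -> 2 point(s)
  x = 1: RHS = 0, y in [0]  -> 1 point(s)
  x = 2: RHS = 2, y in [3, 4]  -> 2 point(s)
  x = 3: RHS = 2, y in [3, 4]  -> 2 point(s)
  x = 6: RHS = 1, y in [1, 6]  -> 2 point(s)
Affine points: 9. Add the point at infinity: total = 10.

#E(F_7) = 10


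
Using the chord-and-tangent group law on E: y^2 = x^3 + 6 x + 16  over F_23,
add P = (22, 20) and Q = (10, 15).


P != Q, so use the chord formula.
s = (y2 - y1) / (x2 - x1) = (18) / (11) mod 23 = 10
x3 = s^2 - x1 - x2 mod 23 = 10^2 - 22 - 10 = 22
y3 = s (x1 - x3) - y1 mod 23 = 10 * (22 - 22) - 20 = 3

P + Q = (22, 3)


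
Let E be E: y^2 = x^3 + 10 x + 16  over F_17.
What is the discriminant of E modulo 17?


4 a^3 + 27 b^2 = 4*10^3 + 27*16^2 = 4000 + 6912 = 10912
Delta = -16 * (10912) = -174592
Delta mod 17 = 15

Delta = 15 (mod 17)


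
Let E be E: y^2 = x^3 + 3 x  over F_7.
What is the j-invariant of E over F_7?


Delta = -16(4 a^3 + 27 b^2) mod 7 = 1
-1728 * (4 a)^3 = -1728 * (4*3)^3 mod 7 = 6
j = 6 * 1^(-1) mod 7 = 6

j = 6 (mod 7)


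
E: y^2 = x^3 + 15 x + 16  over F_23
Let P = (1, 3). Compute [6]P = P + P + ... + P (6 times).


k = 6 = 110_2 (binary, LSB first: 011)
Double-and-add from P = (1, 3):
  bit 0 = 0: acc unchanged = O
  bit 1 = 1: acc = O + (7, 2) = (7, 2)
  bit 2 = 1: acc = (7, 2) + (22, 0) = (7, 21)

6P = (7, 21)


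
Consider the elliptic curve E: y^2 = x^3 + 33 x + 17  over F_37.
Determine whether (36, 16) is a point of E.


Check whether y^2 = x^3 + 33 x + 17 (mod 37) for (x, y) = (36, 16).
LHS: y^2 = 16^2 mod 37 = 34
RHS: x^3 + 33 x + 17 = 36^3 + 33*36 + 17 mod 37 = 20
LHS != RHS

No, not on the curve


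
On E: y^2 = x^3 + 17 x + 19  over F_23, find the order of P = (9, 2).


Compute successive multiples of P until we hit O:
  1P = (9, 2)
  2P = (21, 0)
  3P = (9, 21)
  4P = O

ord(P) = 4


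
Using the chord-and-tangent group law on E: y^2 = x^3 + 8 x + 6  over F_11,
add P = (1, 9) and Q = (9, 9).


P != Q, so use the chord formula.
s = (y2 - y1) / (x2 - x1) = (0) / (8) mod 11 = 0
x3 = s^2 - x1 - x2 mod 11 = 0^2 - 1 - 9 = 1
y3 = s (x1 - x3) - y1 mod 11 = 0 * (1 - 1) - 9 = 2

P + Q = (1, 2)


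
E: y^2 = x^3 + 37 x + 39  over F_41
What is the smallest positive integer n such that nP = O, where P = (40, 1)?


Compute successive multiples of P until we hit O:
  1P = (40, 1)
  2P = (33, 16)
  3P = (32, 17)
  4P = (14, 29)
  5P = (18, 10)
  6P = (19, 37)
  7P = (0, 30)
  8P = (22, 29)
  ... (continuing to 51P)
  51P = O

ord(P) = 51


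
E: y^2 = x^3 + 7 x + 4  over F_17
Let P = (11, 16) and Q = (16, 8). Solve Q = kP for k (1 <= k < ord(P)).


Enumerate multiples of P until we hit Q = (16, 8):
  1P = (11, 16)
  2P = (16, 8)
Match found at i = 2.

k = 2


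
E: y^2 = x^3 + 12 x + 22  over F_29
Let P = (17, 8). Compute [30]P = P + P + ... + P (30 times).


k = 30 = 11110_2 (binary, LSB first: 01111)
Double-and-add from P = (17, 8):
  bit 0 = 0: acc unchanged = O
  bit 1 = 1: acc = O + (2, 24) = (2, 24)
  bit 2 = 1: acc = (2, 24) + (18, 26) = (14, 18)
  bit 3 = 1: acc = (14, 18) + (6, 7) = (5, 27)
  bit 4 = 1: acc = (5, 27) + (23, 13) = (17, 21)

30P = (17, 21)


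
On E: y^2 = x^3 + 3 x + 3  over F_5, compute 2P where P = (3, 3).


Doubling: s = (3 x1^2 + a) / (2 y1)
s = (3*3^2 + 3) / (2*3) mod 5 = 0
x3 = s^2 - 2 x1 mod 5 = 0^2 - 2*3 = 4
y3 = s (x1 - x3) - y1 mod 5 = 0 * (3 - 4) - 3 = 2

2P = (4, 2)


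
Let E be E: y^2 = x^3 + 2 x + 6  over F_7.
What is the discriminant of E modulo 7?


4 a^3 + 27 b^2 = 4*2^3 + 27*6^2 = 32 + 972 = 1004
Delta = -16 * (1004) = -16064
Delta mod 7 = 1

Delta = 1 (mod 7)


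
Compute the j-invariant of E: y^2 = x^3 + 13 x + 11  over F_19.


Delta = -16(4 a^3 + 27 b^2) mod 19 = 8
-1728 * (4 a)^3 = -1728 * (4*13)^3 mod 19 = 8
j = 8 * 8^(-1) mod 19 = 1

j = 1 (mod 19)


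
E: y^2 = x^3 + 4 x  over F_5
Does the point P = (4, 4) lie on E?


Check whether y^2 = x^3 + 4 x + 0 (mod 5) for (x, y) = (4, 4).
LHS: y^2 = 4^2 mod 5 = 1
RHS: x^3 + 4 x + 0 = 4^3 + 4*4 + 0 mod 5 = 0
LHS != RHS

No, not on the curve


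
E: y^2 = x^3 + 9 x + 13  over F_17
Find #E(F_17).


For each x in F_17, count y with y^2 = x^3 + 9 x + 13 mod 17:
  x = 0: RHS = 13, y in [8, 9]  -> 2 point(s)
  x = 3: RHS = 16, y in [4, 13]  -> 2 point(s)
  x = 5: RHS = 13, y in [8, 9]  -> 2 point(s)
  x = 8: RHS = 2, y in [6, 11]  -> 2 point(s)
  x = 10: RHS = 15, y in [7, 10]  -> 2 point(s)
  x = 11: RHS = 15, y in [7, 10]  -> 2 point(s)
  x = 12: RHS = 13, y in [8, 9]  -> 2 point(s)
  x = 13: RHS = 15, y in [7, 10]  -> 2 point(s)
  x = 15: RHS = 4, y in [2, 15]  -> 2 point(s)
Affine points: 18. Add the point at infinity: total = 19.

#E(F_17) = 19


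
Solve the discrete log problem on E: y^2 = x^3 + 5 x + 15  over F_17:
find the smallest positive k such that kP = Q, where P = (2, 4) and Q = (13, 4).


Enumerate multiples of P until we hit Q = (13, 4):
  1P = (2, 4)
  2P = (13, 13)
  3P = (0, 10)
  4P = (7, 11)
  5P = (12, 16)
  6P = (16, 3)
  7P = (1, 2)
  8P = (1, 15)
  9P = (16, 14)
  10P = (12, 1)
  11P = (7, 6)
  12P = (0, 7)
  13P = (13, 4)
Match found at i = 13.

k = 13


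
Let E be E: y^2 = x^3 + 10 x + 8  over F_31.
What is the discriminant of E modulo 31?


4 a^3 + 27 b^2 = 4*10^3 + 27*8^2 = 4000 + 1728 = 5728
Delta = -16 * (5728) = -91648
Delta mod 31 = 19

Delta = 19 (mod 31)


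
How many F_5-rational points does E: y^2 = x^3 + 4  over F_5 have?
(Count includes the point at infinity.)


For each x in F_5, count y with y^2 = x^3 + 0 x + 4 mod 5:
  x = 0: RHS = 4, y in [2, 3]  -> 2 point(s)
  x = 1: RHS = 0, y in [0]  -> 1 point(s)
  x = 3: RHS = 1, y in [1, 4]  -> 2 point(s)
Affine points: 5. Add the point at infinity: total = 6.

#E(F_5) = 6


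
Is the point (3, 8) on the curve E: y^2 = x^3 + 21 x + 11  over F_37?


Check whether y^2 = x^3 + 21 x + 11 (mod 37) for (x, y) = (3, 8).
LHS: y^2 = 8^2 mod 37 = 27
RHS: x^3 + 21 x + 11 = 3^3 + 21*3 + 11 mod 37 = 27
LHS = RHS

Yes, on the curve


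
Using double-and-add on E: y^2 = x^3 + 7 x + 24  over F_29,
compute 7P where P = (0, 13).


k = 7 = 111_2 (binary, LSB first: 111)
Double-and-add from P = (0, 13):
  bit 0 = 1: acc = O + (0, 13) = (0, 13)
  bit 1 = 1: acc = (0, 13) + (28, 4) = (24, 3)
  bit 2 = 1: acc = (24, 3) + (9, 27) = (9, 2)

7P = (9, 2)


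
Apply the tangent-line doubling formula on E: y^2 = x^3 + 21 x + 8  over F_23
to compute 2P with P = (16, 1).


Doubling: s = (3 x1^2 + a) / (2 y1)
s = (3*16^2 + 21) / (2*1) mod 23 = 15
x3 = s^2 - 2 x1 mod 23 = 15^2 - 2*16 = 9
y3 = s (x1 - x3) - y1 mod 23 = 15 * (16 - 9) - 1 = 12

2P = (9, 12)


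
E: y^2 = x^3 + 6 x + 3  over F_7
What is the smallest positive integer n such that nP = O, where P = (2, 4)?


Compute successive multiples of P until we hit O:
  1P = (2, 4)
  2P = (5, 5)
  3P = (4, 0)
  4P = (5, 2)
  5P = (2, 3)
  6P = O

ord(P) = 6


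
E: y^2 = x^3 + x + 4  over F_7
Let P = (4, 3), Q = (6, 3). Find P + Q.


P != Q, so use the chord formula.
s = (y2 - y1) / (x2 - x1) = (0) / (2) mod 7 = 0
x3 = s^2 - x1 - x2 mod 7 = 0^2 - 4 - 6 = 4
y3 = s (x1 - x3) - y1 mod 7 = 0 * (4 - 4) - 3 = 4

P + Q = (4, 4)


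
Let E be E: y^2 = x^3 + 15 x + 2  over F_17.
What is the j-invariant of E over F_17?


Delta = -16(4 a^3 + 27 b^2) mod 17 = 8
-1728 * (4 a)^3 = -1728 * (4*15)^3 mod 17 = 5
j = 5 * 8^(-1) mod 17 = 7

j = 7 (mod 17)


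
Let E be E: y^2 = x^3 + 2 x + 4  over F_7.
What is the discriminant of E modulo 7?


4 a^3 + 27 b^2 = 4*2^3 + 27*4^2 = 32 + 432 = 464
Delta = -16 * (464) = -7424
Delta mod 7 = 3

Delta = 3 (mod 7)


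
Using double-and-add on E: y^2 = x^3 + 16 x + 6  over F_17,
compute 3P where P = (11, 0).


k = 3 = 11_2 (binary, LSB first: 11)
Double-and-add from P = (11, 0):
  bit 0 = 1: acc = O + (11, 0) = (11, 0)
  bit 1 = 1: acc = (11, 0) + O = (11, 0)

3P = (11, 0)


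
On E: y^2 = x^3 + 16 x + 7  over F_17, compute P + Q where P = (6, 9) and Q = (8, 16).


P != Q, so use the chord formula.
s = (y2 - y1) / (x2 - x1) = (7) / (2) mod 17 = 12
x3 = s^2 - x1 - x2 mod 17 = 12^2 - 6 - 8 = 11
y3 = s (x1 - x3) - y1 mod 17 = 12 * (6 - 11) - 9 = 16

P + Q = (11, 16)


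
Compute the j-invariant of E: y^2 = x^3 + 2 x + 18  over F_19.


Delta = -16(4 a^3 + 27 b^2) mod 19 = 6
-1728 * (4 a)^3 = -1728 * (4*2)^3 mod 19 = 18
j = 18 * 6^(-1) mod 19 = 3

j = 3 (mod 19)


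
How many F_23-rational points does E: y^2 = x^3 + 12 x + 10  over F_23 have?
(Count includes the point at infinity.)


For each x in F_23, count y with y^2 = x^3 + 12 x + 10 mod 23:
  x = 1: RHS = 0, y in [0]  -> 1 point(s)
  x = 3: RHS = 4, y in [2, 21]  -> 2 point(s)
  x = 7: RHS = 0, y in [0]  -> 1 point(s)
  x = 10: RHS = 3, y in [7, 16]  -> 2 point(s)
  x = 11: RHS = 1, y in [1, 22]  -> 2 point(s)
  x = 14: RHS = 1, y in [1, 22]  -> 2 point(s)
  x = 15: RHS = 0, y in [0]  -> 1 point(s)
  x = 18: RHS = 9, y in [3, 20]  -> 2 point(s)
  x = 19: RHS = 13, y in [6, 17]  -> 2 point(s)
  x = 20: RHS = 16, y in [4, 19]  -> 2 point(s)
  x = 21: RHS = 1, y in [1, 22]  -> 2 point(s)
Affine points: 19. Add the point at infinity: total = 20.

#E(F_23) = 20


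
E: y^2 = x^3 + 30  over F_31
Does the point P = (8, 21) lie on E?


Check whether y^2 = x^3 + 0 x + 30 (mod 31) for (x, y) = (8, 21).
LHS: y^2 = 21^2 mod 31 = 7
RHS: x^3 + 0 x + 30 = 8^3 + 0*8 + 30 mod 31 = 15
LHS != RHS

No, not on the curve


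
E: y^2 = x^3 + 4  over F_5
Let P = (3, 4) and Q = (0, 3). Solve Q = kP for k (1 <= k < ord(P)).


Enumerate multiples of P until we hit Q = (0, 3):
  1P = (3, 4)
  2P = (0, 3)
Match found at i = 2.

k = 2


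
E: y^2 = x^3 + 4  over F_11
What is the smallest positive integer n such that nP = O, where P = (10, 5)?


Compute successive multiples of P until we hit O:
  1P = (10, 5)
  2P = (0, 9)
  3P = (6, 0)
  4P = (0, 2)
  5P = (10, 6)
  6P = O

ord(P) = 6


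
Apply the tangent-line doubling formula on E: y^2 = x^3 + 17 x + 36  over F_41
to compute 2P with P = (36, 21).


Doubling: s = (3 x1^2 + a) / (2 y1)
s = (3*36^2 + 17) / (2*21) mod 41 = 10
x3 = s^2 - 2 x1 mod 41 = 10^2 - 2*36 = 28
y3 = s (x1 - x3) - y1 mod 41 = 10 * (36 - 28) - 21 = 18

2P = (28, 18)


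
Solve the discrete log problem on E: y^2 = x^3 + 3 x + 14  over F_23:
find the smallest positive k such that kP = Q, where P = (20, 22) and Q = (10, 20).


Enumerate multiples of P until we hit Q = (10, 20):
  1P = (20, 22)
  2P = (1, 15)
  3P = (18, 9)
  4P = (10, 20)
Match found at i = 4.

k = 4


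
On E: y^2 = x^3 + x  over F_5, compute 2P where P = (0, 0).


k = 2 = 10_2 (binary, LSB first: 01)
Double-and-add from P = (0, 0):
  bit 0 = 0: acc unchanged = O
  bit 1 = 1: acc = O + O = O

2P = O


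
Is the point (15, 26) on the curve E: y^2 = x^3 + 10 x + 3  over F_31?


Check whether y^2 = x^3 + 10 x + 3 (mod 31) for (x, y) = (15, 26).
LHS: y^2 = 26^2 mod 31 = 25
RHS: x^3 + 10 x + 3 = 15^3 + 10*15 + 3 mod 31 = 25
LHS = RHS

Yes, on the curve


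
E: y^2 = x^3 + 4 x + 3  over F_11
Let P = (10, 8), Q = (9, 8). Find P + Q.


P != Q, so use the chord formula.
s = (y2 - y1) / (x2 - x1) = (0) / (10) mod 11 = 0
x3 = s^2 - x1 - x2 mod 11 = 0^2 - 10 - 9 = 3
y3 = s (x1 - x3) - y1 mod 11 = 0 * (10 - 3) - 8 = 3

P + Q = (3, 3)


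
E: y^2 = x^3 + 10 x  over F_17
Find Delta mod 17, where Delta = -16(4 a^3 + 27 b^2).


4 a^3 + 27 b^2 = 4*10^3 + 27*0^2 = 4000 + 0 = 4000
Delta = -16 * (4000) = -64000
Delta mod 17 = 5

Delta = 5 (mod 17)


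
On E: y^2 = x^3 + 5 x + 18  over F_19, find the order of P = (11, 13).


Compute successive multiples of P until we hit O:
  1P = (11, 13)
  2P = (17, 0)
  3P = (11, 6)
  4P = O

ord(P) = 4


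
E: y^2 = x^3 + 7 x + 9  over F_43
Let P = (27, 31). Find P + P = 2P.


Doubling: s = (3 x1^2 + a) / (2 y1)
s = (3*27^2 + 7) / (2*31) mod 43 = 34
x3 = s^2 - 2 x1 mod 43 = 34^2 - 2*27 = 27
y3 = s (x1 - x3) - y1 mod 43 = 34 * (27 - 27) - 31 = 12

2P = (27, 12)


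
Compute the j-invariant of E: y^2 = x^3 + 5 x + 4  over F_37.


Delta = -16(4 a^3 + 27 b^2) mod 37 = 36
-1728 * (4 a)^3 = -1728 * (4*5)^3 mod 37 = 14
j = 14 * 36^(-1) mod 37 = 23

j = 23 (mod 37)


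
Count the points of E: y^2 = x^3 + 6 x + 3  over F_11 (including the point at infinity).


For each x in F_11, count y with y^2 = x^3 + 6 x + 3 mod 11:
  x = 0: RHS = 3, y in [5, 6]  -> 2 point(s)
  x = 2: RHS = 1, y in [1, 10]  -> 2 point(s)
  x = 3: RHS = 4, y in [2, 9]  -> 2 point(s)
  x = 4: RHS = 3, y in [5, 6]  -> 2 point(s)
  x = 5: RHS = 4, y in [2, 9]  -> 2 point(s)
  x = 7: RHS = 3, y in [5, 6]  -> 2 point(s)
  x = 9: RHS = 5, y in [4, 7]  -> 2 point(s)
Affine points: 14. Add the point at infinity: total = 15.

#E(F_11) = 15


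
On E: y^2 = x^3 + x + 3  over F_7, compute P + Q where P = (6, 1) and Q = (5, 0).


P != Q, so use the chord formula.
s = (y2 - y1) / (x2 - x1) = (6) / (6) mod 7 = 1
x3 = s^2 - x1 - x2 mod 7 = 1^2 - 6 - 5 = 4
y3 = s (x1 - x3) - y1 mod 7 = 1 * (6 - 4) - 1 = 1

P + Q = (4, 1)


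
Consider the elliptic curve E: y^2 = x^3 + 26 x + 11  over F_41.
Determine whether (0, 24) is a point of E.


Check whether y^2 = x^3 + 26 x + 11 (mod 41) for (x, y) = (0, 24).
LHS: y^2 = 24^2 mod 41 = 2
RHS: x^3 + 26 x + 11 = 0^3 + 26*0 + 11 mod 41 = 11
LHS != RHS

No, not on the curve


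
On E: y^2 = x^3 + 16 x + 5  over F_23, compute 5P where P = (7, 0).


k = 5 = 101_2 (binary, LSB first: 101)
Double-and-add from P = (7, 0):
  bit 0 = 1: acc = O + (7, 0) = (7, 0)
  bit 1 = 0: acc unchanged = (7, 0)
  bit 2 = 1: acc = (7, 0) + O = (7, 0)

5P = (7, 0)


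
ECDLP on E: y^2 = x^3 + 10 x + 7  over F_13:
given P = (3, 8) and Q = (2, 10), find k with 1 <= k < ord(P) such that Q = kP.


Enumerate multiples of P until we hit Q = (2, 10):
  1P = (3, 8)
  2P = (6, 7)
  3P = (7, 2)
  4P = (2, 10)
Match found at i = 4.

k = 4


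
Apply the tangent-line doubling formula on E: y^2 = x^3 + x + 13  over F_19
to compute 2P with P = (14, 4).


Doubling: s = (3 x1^2 + a) / (2 y1)
s = (3*14^2 + 1) / (2*4) mod 19 = 0
x3 = s^2 - 2 x1 mod 19 = 0^2 - 2*14 = 10
y3 = s (x1 - x3) - y1 mod 19 = 0 * (14 - 10) - 4 = 15

2P = (10, 15)


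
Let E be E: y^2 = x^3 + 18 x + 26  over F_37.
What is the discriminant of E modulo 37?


4 a^3 + 27 b^2 = 4*18^3 + 27*26^2 = 23328 + 18252 = 41580
Delta = -16 * (41580) = -665280
Delta mod 37 = 17

Delta = 17 (mod 37)


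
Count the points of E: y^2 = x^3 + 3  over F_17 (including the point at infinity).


For each x in F_17, count y with y^2 = x^3 + 0 x + 3 mod 17:
  x = 1: RHS = 4, y in [2, 15]  -> 2 point(s)
  x = 3: RHS = 13, y in [8, 9]  -> 2 point(s)
  x = 4: RHS = 16, y in [4, 13]  -> 2 point(s)
  x = 5: RHS = 9, y in [3, 14]  -> 2 point(s)
  x = 6: RHS = 15, y in [7, 10]  -> 2 point(s)
  x = 9: RHS = 1, y in [1, 16]  -> 2 point(s)
  x = 10: RHS = 0, y in [0]  -> 1 point(s)
  x = 11: RHS = 8, y in [5, 12]  -> 2 point(s)
  x = 16: RHS = 2, y in [6, 11]  -> 2 point(s)
Affine points: 17. Add the point at infinity: total = 18.

#E(F_17) = 18


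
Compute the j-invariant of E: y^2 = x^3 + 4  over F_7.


Delta = -16(4 a^3 + 27 b^2) mod 7 = 4
-1728 * (4 a)^3 = -1728 * (4*0)^3 mod 7 = 0
j = 0 * 4^(-1) mod 7 = 0

j = 0 (mod 7)


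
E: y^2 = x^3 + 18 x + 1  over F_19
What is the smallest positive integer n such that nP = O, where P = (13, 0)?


Compute successive multiples of P until we hit O:
  1P = (13, 0)
  2P = O

ord(P) = 2


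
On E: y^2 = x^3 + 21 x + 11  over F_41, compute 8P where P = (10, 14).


k = 8 = 1000_2 (binary, LSB first: 0001)
Double-and-add from P = (10, 14):
  bit 0 = 0: acc unchanged = O
  bit 1 = 0: acc unchanged = O
  bit 2 = 0: acc unchanged = O
  bit 3 = 1: acc = O + (1, 22) = (1, 22)

8P = (1, 22)


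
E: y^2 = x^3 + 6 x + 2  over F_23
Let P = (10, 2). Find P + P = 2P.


Doubling: s = (3 x1^2 + a) / (2 y1)
s = (3*10^2 + 6) / (2*2) mod 23 = 19
x3 = s^2 - 2 x1 mod 23 = 19^2 - 2*10 = 19
y3 = s (x1 - x3) - y1 mod 23 = 19 * (10 - 19) - 2 = 11

2P = (19, 11)


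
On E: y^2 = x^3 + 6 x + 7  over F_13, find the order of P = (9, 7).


Compute successive multiples of P until we hit O:
  1P = (9, 7)
  2P = (12, 0)
  3P = (9, 6)
  4P = O

ord(P) = 4


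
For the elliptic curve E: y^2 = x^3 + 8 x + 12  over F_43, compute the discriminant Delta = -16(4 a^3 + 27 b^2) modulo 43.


4 a^3 + 27 b^2 = 4*8^3 + 27*12^2 = 2048 + 3888 = 5936
Delta = -16 * (5936) = -94976
Delta mod 43 = 11

Delta = 11 (mod 43)


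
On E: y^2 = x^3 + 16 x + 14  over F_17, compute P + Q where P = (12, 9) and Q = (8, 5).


P != Q, so use the chord formula.
s = (y2 - y1) / (x2 - x1) = (13) / (13) mod 17 = 1
x3 = s^2 - x1 - x2 mod 17 = 1^2 - 12 - 8 = 15
y3 = s (x1 - x3) - y1 mod 17 = 1 * (12 - 15) - 9 = 5

P + Q = (15, 5)


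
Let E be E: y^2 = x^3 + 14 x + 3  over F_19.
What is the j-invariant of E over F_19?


Delta = -16(4 a^3 + 27 b^2) mod 19 = 8
-1728 * (4 a)^3 = -1728 * (4*14)^3 mod 19 = 18
j = 18 * 8^(-1) mod 19 = 7

j = 7 (mod 19)


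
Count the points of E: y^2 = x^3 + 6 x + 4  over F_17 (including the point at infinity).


For each x in F_17, count y with y^2 = x^3 + 6 x + 4 mod 17:
  x = 0: RHS = 4, y in [2, 15]  -> 2 point(s)
  x = 3: RHS = 15, y in [7, 10]  -> 2 point(s)
  x = 6: RHS = 1, y in [1, 16]  -> 2 point(s)
  x = 7: RHS = 15, y in [7, 10]  -> 2 point(s)
  x = 12: RHS = 2, y in [6, 11]  -> 2 point(s)
  x = 13: RHS = 1, y in [1, 16]  -> 2 point(s)
  x = 15: RHS = 1, y in [1, 16]  -> 2 point(s)
Affine points: 14. Add the point at infinity: total = 15.

#E(F_17) = 15


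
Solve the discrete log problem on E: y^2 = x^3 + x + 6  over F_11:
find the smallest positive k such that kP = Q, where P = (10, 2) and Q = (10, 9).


Enumerate multiples of P until we hit Q = (10, 9):
  1P = (10, 2)
  2P = (3, 5)
  3P = (2, 4)
  4P = (8, 3)
  5P = (7, 2)
  6P = (5, 9)
  7P = (5, 2)
  8P = (7, 9)
  9P = (8, 8)
  10P = (2, 7)
  11P = (3, 6)
  12P = (10, 9)
Match found at i = 12.

k = 12


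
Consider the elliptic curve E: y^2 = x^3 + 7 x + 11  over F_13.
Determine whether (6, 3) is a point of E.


Check whether y^2 = x^3 + 7 x + 11 (mod 13) for (x, y) = (6, 3).
LHS: y^2 = 3^2 mod 13 = 9
RHS: x^3 + 7 x + 11 = 6^3 + 7*6 + 11 mod 13 = 9
LHS = RHS

Yes, on the curve


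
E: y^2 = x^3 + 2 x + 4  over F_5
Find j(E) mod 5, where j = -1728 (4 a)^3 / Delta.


Delta = -16(4 a^3 + 27 b^2) mod 5 = 1
-1728 * (4 a)^3 = -1728 * (4*2)^3 mod 5 = 4
j = 4 * 1^(-1) mod 5 = 4

j = 4 (mod 5)


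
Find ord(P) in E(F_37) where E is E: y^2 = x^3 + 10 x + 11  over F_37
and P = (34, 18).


Compute successive multiples of P until we hit O:
  1P = (34, 18)
  2P = (6, 19)
  3P = (13, 9)
  4P = (0, 23)
  5P = (14, 3)
  6P = (15, 24)
  7P = (21, 11)
  8P = (9, 4)
  ... (continuing to 46P)
  46P = O

ord(P) = 46


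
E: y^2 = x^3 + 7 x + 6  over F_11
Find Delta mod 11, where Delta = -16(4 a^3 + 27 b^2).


4 a^3 + 27 b^2 = 4*7^3 + 27*6^2 = 1372 + 972 = 2344
Delta = -16 * (2344) = -37504
Delta mod 11 = 6

Delta = 6 (mod 11)


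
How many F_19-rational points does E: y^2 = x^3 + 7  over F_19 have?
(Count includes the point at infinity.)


For each x in F_19, count y with y^2 = x^3 + 0 x + 7 mod 19:
  x = 0: RHS = 7, y in [8, 11]  -> 2 point(s)
  x = 8: RHS = 6, y in [5, 14]  -> 2 point(s)
  x = 10: RHS = 0, y in [0]  -> 1 point(s)
  x = 12: RHS = 6, y in [5, 14]  -> 2 point(s)
  x = 13: RHS = 0, y in [0]  -> 1 point(s)
  x = 15: RHS = 0, y in [0]  -> 1 point(s)
  x = 18: RHS = 6, y in [5, 14]  -> 2 point(s)
Affine points: 11. Add the point at infinity: total = 12.

#E(F_19) = 12


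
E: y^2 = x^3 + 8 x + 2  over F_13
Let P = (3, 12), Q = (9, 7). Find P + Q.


P != Q, so use the chord formula.
s = (y2 - y1) / (x2 - x1) = (8) / (6) mod 13 = 10
x3 = s^2 - x1 - x2 mod 13 = 10^2 - 3 - 9 = 10
y3 = s (x1 - x3) - y1 mod 13 = 10 * (3 - 10) - 12 = 9

P + Q = (10, 9)


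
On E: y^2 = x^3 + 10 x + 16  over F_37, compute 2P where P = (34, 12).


Doubling: s = (3 x1^2 + a) / (2 y1)
s = (3*34^2 + 10) / (2*12) mod 37 = 0
x3 = s^2 - 2 x1 mod 37 = 0^2 - 2*34 = 6
y3 = s (x1 - x3) - y1 mod 37 = 0 * (34 - 6) - 12 = 25

2P = (6, 25)


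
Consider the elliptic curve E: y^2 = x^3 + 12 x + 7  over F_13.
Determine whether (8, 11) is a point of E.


Check whether y^2 = x^3 + 12 x + 7 (mod 13) for (x, y) = (8, 11).
LHS: y^2 = 11^2 mod 13 = 4
RHS: x^3 + 12 x + 7 = 8^3 + 12*8 + 7 mod 13 = 4
LHS = RHS

Yes, on the curve


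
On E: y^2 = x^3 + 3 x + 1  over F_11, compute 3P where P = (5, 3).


k = 3 = 11_2 (binary, LSB first: 11)
Double-and-add from P = (5, 3):
  bit 0 = 1: acc = O + (5, 3) = (5, 3)
  bit 1 = 1: acc = (5, 3) + (5, 8) = O

3P = O


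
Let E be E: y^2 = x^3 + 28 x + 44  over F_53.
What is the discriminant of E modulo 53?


4 a^3 + 27 b^2 = 4*28^3 + 27*44^2 = 87808 + 52272 = 140080
Delta = -16 * (140080) = -2241280
Delta mod 53 = 37

Delta = 37 (mod 53)


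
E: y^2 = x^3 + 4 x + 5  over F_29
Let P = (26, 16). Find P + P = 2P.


Doubling: s = (3 x1^2 + a) / (2 y1)
s = (3*26^2 + 4) / (2*16) mod 29 = 20
x3 = s^2 - 2 x1 mod 29 = 20^2 - 2*26 = 0
y3 = s (x1 - x3) - y1 mod 29 = 20 * (26 - 0) - 16 = 11

2P = (0, 11)


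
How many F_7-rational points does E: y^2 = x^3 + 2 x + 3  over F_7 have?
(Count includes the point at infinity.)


For each x in F_7, count y with y^2 = x^3 + 2 x + 3 mod 7:
  x = 2: RHS = 1, y in [1, 6]  -> 2 point(s)
  x = 3: RHS = 1, y in [1, 6]  -> 2 point(s)
  x = 6: RHS = 0, y in [0]  -> 1 point(s)
Affine points: 5. Add the point at infinity: total = 6.

#E(F_7) = 6


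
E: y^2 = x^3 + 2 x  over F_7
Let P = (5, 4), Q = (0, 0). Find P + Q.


P != Q, so use the chord formula.
s = (y2 - y1) / (x2 - x1) = (3) / (2) mod 7 = 5
x3 = s^2 - x1 - x2 mod 7 = 5^2 - 5 - 0 = 6
y3 = s (x1 - x3) - y1 mod 7 = 5 * (5 - 6) - 4 = 5

P + Q = (6, 5)


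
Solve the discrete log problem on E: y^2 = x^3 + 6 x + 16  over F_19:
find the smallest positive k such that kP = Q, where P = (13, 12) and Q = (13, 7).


Enumerate multiples of P until we hit Q = (13, 7):
  1P = (13, 12)
  2P = (12, 7)
  3P = (0, 15)
  4P = (11, 8)
  5P = (18, 16)
  6P = (16, 16)
  7P = (15, 17)
  8P = (2, 6)
  9P = (1, 17)
  10P = (9, 18)
  11P = (4, 3)
  12P = (3, 17)
  13P = (8, 14)
  14P = (5, 0)
  15P = (8, 5)
  16P = (3, 2)
  17P = (4, 16)
  18P = (9, 1)
  19P = (1, 2)
  20P = (2, 13)
  21P = (15, 2)
  22P = (16, 3)
  23P = (18, 3)
  24P = (11, 11)
  25P = (0, 4)
  26P = (12, 12)
  27P = (13, 7)
Match found at i = 27.

k = 27


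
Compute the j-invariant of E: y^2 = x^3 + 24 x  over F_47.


Delta = -16(4 a^3 + 27 b^2) mod 47 = 39
-1728 * (4 a)^3 = -1728 * (4*24)^3 mod 47 = 41
j = 41 * 39^(-1) mod 47 = 36

j = 36 (mod 47)


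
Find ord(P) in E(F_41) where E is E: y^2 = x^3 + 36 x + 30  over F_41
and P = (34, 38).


Compute successive multiples of P until we hit O:
  1P = (34, 38)
  2P = (32, 24)
  3P = (24, 32)
  4P = (26, 16)
  5P = (27, 12)
  6P = (3, 1)
  7P = (14, 11)
  8P = (39, 27)
  ... (continuing to 49P)
  49P = O

ord(P) = 49


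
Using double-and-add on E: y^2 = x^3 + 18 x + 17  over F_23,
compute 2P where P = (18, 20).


k = 2 = 10_2 (binary, LSB first: 01)
Double-and-add from P = (18, 20):
  bit 0 = 0: acc unchanged = O
  bit 1 = 1: acc = O + (3, 12) = (3, 12)

2P = (3, 12)


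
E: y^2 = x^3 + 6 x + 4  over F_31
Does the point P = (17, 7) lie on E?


Check whether y^2 = x^3 + 6 x + 4 (mod 31) for (x, y) = (17, 7).
LHS: y^2 = 7^2 mod 31 = 18
RHS: x^3 + 6 x + 4 = 17^3 + 6*17 + 4 mod 31 = 28
LHS != RHS

No, not on the curve


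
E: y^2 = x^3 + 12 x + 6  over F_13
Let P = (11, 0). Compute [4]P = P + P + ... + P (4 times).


k = 4 = 100_2 (binary, LSB first: 001)
Double-and-add from P = (11, 0):
  bit 0 = 0: acc unchanged = O
  bit 1 = 0: acc unchanged = O
  bit 2 = 1: acc = O + O = O

4P = O


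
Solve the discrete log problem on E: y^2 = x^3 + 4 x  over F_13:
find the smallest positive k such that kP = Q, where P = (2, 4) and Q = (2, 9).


Enumerate multiples of P until we hit Q = (2, 9):
  1P = (2, 4)
  2P = (0, 0)
  3P = (2, 9)
Match found at i = 3.

k = 3


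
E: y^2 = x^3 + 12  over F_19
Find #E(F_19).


For each x in F_19, count y with y^2 = x^3 + 0 x + 12 mod 19:
  x = 2: RHS = 1, y in [1, 18]  -> 2 point(s)
  x = 3: RHS = 1, y in [1, 18]  -> 2 point(s)
  x = 4: RHS = 0, y in [0]  -> 1 point(s)
  x = 5: RHS = 4, y in [2, 17]  -> 2 point(s)
  x = 6: RHS = 0, y in [0]  -> 1 point(s)
  x = 8: RHS = 11, y in [7, 12]  -> 2 point(s)
  x = 9: RHS = 0, y in [0]  -> 1 point(s)
  x = 10: RHS = 5, y in [9, 10]  -> 2 point(s)
  x = 12: RHS = 11, y in [7, 12]  -> 2 point(s)
  x = 13: RHS = 5, y in [9, 10]  -> 2 point(s)
  x = 14: RHS = 1, y in [1, 18]  -> 2 point(s)
  x = 15: RHS = 5, y in [9, 10]  -> 2 point(s)
  x = 16: RHS = 4, y in [2, 17]  -> 2 point(s)
  x = 17: RHS = 4, y in [2, 17]  -> 2 point(s)
  x = 18: RHS = 11, y in [7, 12]  -> 2 point(s)
Affine points: 27. Add the point at infinity: total = 28.

#E(F_19) = 28


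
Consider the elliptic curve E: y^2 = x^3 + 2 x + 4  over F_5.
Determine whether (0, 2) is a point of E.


Check whether y^2 = x^3 + 2 x + 4 (mod 5) for (x, y) = (0, 2).
LHS: y^2 = 2^2 mod 5 = 4
RHS: x^3 + 2 x + 4 = 0^3 + 2*0 + 4 mod 5 = 4
LHS = RHS

Yes, on the curve


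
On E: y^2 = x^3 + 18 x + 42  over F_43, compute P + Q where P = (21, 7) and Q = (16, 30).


P != Q, so use the chord formula.
s = (y2 - y1) / (x2 - x1) = (23) / (38) mod 43 = 4
x3 = s^2 - x1 - x2 mod 43 = 4^2 - 21 - 16 = 22
y3 = s (x1 - x3) - y1 mod 43 = 4 * (21 - 22) - 7 = 32

P + Q = (22, 32)


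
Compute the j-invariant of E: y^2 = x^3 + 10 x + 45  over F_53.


Delta = -16(4 a^3 + 27 b^2) mod 53 = 42
-1728 * (4 a)^3 = -1728 * (4*10)^3 mod 53 = 26
j = 26 * 42^(-1) mod 53 = 41

j = 41 (mod 53)


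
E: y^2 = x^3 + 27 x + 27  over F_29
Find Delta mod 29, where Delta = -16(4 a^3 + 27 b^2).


4 a^3 + 27 b^2 = 4*27^3 + 27*27^2 = 78732 + 19683 = 98415
Delta = -16 * (98415) = -1574640
Delta mod 29 = 2

Delta = 2 (mod 29)


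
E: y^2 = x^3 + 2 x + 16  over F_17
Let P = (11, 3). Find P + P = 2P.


Doubling: s = (3 x1^2 + a) / (2 y1)
s = (3*11^2 + 2) / (2*3) mod 17 = 7
x3 = s^2 - 2 x1 mod 17 = 7^2 - 2*11 = 10
y3 = s (x1 - x3) - y1 mod 17 = 7 * (11 - 10) - 3 = 4

2P = (10, 4)


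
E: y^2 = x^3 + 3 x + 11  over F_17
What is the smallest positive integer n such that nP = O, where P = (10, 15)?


Compute successive multiples of P until we hit O:
  1P = (10, 15)
  2P = (5, 10)
  3P = (3, 9)
  4P = (3, 8)
  5P = (5, 7)
  6P = (10, 2)
  7P = O

ord(P) = 7


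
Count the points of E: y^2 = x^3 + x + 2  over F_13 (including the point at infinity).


For each x in F_13, count y with y^2 = x^3 + 1 x + 2 mod 13:
  x = 1: RHS = 4, y in [2, 11]  -> 2 point(s)
  x = 2: RHS = 12, y in [5, 8]  -> 2 point(s)
  x = 6: RHS = 3, y in [4, 9]  -> 2 point(s)
  x = 7: RHS = 1, y in [1, 12]  -> 2 point(s)
  x = 9: RHS = 12, y in [5, 8]  -> 2 point(s)
  x = 12: RHS = 0, y in [0]  -> 1 point(s)
Affine points: 11. Add the point at infinity: total = 12.

#E(F_13) = 12


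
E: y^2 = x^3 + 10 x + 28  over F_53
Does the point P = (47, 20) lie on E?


Check whether y^2 = x^3 + 10 x + 28 (mod 53) for (x, y) = (47, 20).
LHS: y^2 = 20^2 mod 53 = 29
RHS: x^3 + 10 x + 28 = 47^3 + 10*47 + 28 mod 53 = 17
LHS != RHS

No, not on the curve
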